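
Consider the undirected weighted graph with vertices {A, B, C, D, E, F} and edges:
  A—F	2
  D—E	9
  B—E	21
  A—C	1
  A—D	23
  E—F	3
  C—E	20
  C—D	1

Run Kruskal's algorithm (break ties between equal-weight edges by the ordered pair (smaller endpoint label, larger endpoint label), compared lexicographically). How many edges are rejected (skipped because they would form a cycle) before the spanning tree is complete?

2

Sort edges by weight, then run Kruskal:
A—C (1): add. Components now {A,C} {B} {D} {E} {F}
C—D (1): add. Components now {A,C,D} {B} {E} {F}
A—F (2): add. Components now {A,C,D,F} {B} {E}
E—F (3): add. Components now {A,C,D,E,F} {B}
D—E (9): skip — D and E already connected.
C—E (20): skip — C and E already connected.
B—E (21): add. Components now {A,B,C,D,E,F}
Edges rejected before the tree was complete: 2.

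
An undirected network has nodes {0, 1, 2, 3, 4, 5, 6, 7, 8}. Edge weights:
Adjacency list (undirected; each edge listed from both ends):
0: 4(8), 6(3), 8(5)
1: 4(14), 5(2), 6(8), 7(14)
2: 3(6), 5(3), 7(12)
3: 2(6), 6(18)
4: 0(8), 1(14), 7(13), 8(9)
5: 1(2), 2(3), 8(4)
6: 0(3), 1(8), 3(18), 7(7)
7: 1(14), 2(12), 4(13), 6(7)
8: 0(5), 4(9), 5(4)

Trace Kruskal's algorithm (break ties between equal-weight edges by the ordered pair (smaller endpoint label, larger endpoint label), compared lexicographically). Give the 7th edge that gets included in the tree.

Sort edges by weight, then run Kruskal:
1—5 (2): add — endpoints in different components.
0—6 (3): add — endpoints in different components.
2—5 (3): add — endpoints in different components.
5—8 (4): add — endpoints in different components.
0—8 (5): add — endpoints in different components.
2—3 (6): add — endpoints in different components.
6—7 (7): add — endpoints in different components.
0—4 (8): add — endpoints in different components.
The 7th edge added is 6—7.

6-7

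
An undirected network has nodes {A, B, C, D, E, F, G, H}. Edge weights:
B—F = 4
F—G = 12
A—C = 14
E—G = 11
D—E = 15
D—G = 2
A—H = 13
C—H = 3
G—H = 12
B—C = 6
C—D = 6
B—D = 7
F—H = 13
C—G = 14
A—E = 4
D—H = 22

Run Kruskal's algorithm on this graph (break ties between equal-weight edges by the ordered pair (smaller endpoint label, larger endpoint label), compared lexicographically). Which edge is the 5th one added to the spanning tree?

Kruskal: consider edges lightest-first.
D—G (2): add — endpoints in different components.
C—H (3): add — endpoints in different components.
A—E (4): add — endpoints in different components.
B—F (4): add — endpoints in different components.
B—C (6): add — endpoints in different components.
C—D (6): add — endpoints in different components.
B—D (7): skip — B and D already connected.
E—G (11): add — endpoints in different components.
The 5th edge added is B—C.

B-C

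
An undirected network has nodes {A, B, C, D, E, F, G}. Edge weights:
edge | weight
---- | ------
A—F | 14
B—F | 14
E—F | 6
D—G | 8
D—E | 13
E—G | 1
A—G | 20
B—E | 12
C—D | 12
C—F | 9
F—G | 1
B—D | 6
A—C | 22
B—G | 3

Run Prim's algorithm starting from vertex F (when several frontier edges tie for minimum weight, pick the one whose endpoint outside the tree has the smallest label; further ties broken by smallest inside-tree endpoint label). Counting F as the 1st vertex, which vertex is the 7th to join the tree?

A

Prim's algorithm from F:
Step 1: cheapest edge leaving the tree is F—G (1); add G.
Step 2: cheapest edge leaving the tree is E—G (1); add E.
Step 3: cheapest edge leaving the tree is B—G (3); add B.
Step 4: cheapest edge leaving the tree is B—D (6); add D.
Step 5: cheapest edge leaving the tree is C—F (9); add C.
Step 6: cheapest edge leaving the tree is A—F (14); add A.
Vertex order: F, G, E, B, D, C, A. The 7th vertex is A.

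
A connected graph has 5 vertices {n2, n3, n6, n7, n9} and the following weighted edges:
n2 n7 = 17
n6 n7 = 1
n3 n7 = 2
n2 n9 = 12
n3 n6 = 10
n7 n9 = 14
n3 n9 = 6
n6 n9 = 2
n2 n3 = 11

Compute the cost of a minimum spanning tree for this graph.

16

Prim, starting at n9.
Step 1: frontier [n6 n9 2, n3 n9 6, n2 n9 12, n7 n9 14] → take n6 n9 (2); add n6.
Step 2: frontier [n6 n7 1, n3 n6 10, n3 n9 6, n2 n9 12, n7 n9 14] → take n6 n7 (1); add n7.
Step 3: frontier [n3 n6 10, n3 n7 2, n2 n7 17, n3 n9 6, n2 n9 12] → take n3 n7 (2); add n3.
Step 4: frontier [n2 n3 11, n2 n7 17, n2 n9 12] → take n2 n3 (11); add n2.
MST edges: n6 n9, n6 n7, n3 n7, n2 n3; total weight 2+1+2+11 = 16.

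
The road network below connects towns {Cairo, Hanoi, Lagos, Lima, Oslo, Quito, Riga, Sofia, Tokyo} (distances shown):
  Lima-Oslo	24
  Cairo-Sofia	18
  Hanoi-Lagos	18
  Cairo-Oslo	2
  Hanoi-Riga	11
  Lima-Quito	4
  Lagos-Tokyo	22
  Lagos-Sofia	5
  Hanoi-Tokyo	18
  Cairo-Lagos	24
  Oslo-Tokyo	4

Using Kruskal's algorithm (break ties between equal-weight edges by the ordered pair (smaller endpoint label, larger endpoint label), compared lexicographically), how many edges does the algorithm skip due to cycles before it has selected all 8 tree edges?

Kruskal's algorithm — process edges by increasing weight (ties by edge label):
Cairo-Oslo (2): add — endpoints in different components.
Lima-Quito (4): add — endpoints in different components.
Oslo-Tokyo (4): add — endpoints in different components.
Lagos-Sofia (5): add — endpoints in different components.
Hanoi-Riga (11): add — endpoints in different components.
Cairo-Sofia (18): add — endpoints in different components.
Hanoi-Lagos (18): add — endpoints in different components.
Hanoi-Tokyo (18): skip — Hanoi and Tokyo already connected.
Lagos-Tokyo (22): skip — Lagos and Tokyo already connected.
Cairo-Lagos (24): skip — Lagos and Cairo already connected.
Lima-Oslo (24): add — endpoints in different components.
Edges rejected before the tree was complete: 3.

3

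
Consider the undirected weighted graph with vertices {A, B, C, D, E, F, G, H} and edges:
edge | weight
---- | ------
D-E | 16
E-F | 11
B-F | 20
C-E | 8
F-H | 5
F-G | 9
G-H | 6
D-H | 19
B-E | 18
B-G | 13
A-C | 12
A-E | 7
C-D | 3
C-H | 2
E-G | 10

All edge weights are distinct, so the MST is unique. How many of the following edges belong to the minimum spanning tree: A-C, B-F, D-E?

0

Sort edges by weight, then run Kruskal:
C-H (2): add — endpoints in different components.
C-D (3): add — endpoints in different components.
F-H (5): add — endpoints in different components.
G-H (6): add — endpoints in different components.
A-E (7): add — endpoints in different components.
C-E (8): add — endpoints in different components.
F-G (9): skip — F and G already connected.
E-G (10): skip — E and G already connected.
E-F (11): skip — E and F already connected.
A-C (12): skip — A and C already connected.
B-G (13): add — endpoints in different components.
MST edge set: {C-H, C-D, F-H, G-H, A-E, C-E, B-G}.
Of the listed edges, {} are in the MST → 0.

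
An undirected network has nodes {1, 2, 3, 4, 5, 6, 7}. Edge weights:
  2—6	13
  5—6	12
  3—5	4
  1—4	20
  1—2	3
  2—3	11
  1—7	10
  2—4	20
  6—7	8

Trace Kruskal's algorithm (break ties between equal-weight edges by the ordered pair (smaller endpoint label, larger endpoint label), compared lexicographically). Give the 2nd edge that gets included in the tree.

Kruskal's algorithm — process edges by increasing weight (ties by edge label):
1—2 (3): add. Components now {1,2} {3} {4} {5} {6} {7}
3—5 (4): add. Components now {1,2} {3,5} {4} {6} {7}
6—7 (8): add. Components now {1,2} {3,5} {4} {6,7}
1—7 (10): add. Components now {1,2,6,7} {3,5} {4}
2—3 (11): add. Components now {1,2,3,5,6,7} {4}
5—6 (12): skip — 5 and 6 already connected.
2—6 (13): skip — 2 and 6 already connected.
1—4 (20): add. Components now {1,2,3,4,5,6,7}
The 2nd edge added is 3—5.

3-5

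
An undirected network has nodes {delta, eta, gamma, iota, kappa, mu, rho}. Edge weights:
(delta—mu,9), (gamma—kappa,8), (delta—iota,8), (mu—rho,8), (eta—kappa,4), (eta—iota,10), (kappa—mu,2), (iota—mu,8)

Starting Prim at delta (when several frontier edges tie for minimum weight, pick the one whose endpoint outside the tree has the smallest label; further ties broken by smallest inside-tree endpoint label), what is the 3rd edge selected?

kappa-mu

Grow the tree from delta using Prim:
Step 1: frontier [delta—iota 8, delta—mu 9] → take delta—iota (8); add iota.
Step 2: frontier [delta—mu 9, iota—mu 8, eta—iota 10] → take iota—mu (8); add mu.
Step 3: frontier [eta—iota 10, kappa—mu 2, mu—rho 8] → take kappa—mu (2); add kappa.
Step 4: frontier [eta—iota 10, eta—kappa 4, gamma—kappa 8, mu—rho 8] → take eta—kappa (4); add eta.
Step 5: frontier [gamma—kappa 8, mu—rho 8] → take gamma—kappa (8); add gamma.
Step 6: frontier [mu—rho 8] → take mu—rho (8); add rho.
The 3rd edge added is kappa—mu.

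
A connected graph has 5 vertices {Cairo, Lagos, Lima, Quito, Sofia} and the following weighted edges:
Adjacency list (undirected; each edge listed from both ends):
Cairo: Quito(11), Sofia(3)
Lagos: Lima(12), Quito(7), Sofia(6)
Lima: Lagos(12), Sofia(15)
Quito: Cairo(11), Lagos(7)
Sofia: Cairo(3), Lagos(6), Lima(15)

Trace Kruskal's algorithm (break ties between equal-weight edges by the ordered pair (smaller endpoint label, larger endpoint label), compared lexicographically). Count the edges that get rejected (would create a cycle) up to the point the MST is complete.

Kruskal's algorithm — process edges by increasing weight (ties by edge label):
Cairo–Sofia (3): add. Components now {Lima} {Cairo,Sofia} {Lagos} {Quito}
Lagos–Sofia (6): add. Components now {Lima} {Cairo,Lagos,Sofia} {Quito}
Lagos–Quito (7): add. Components now {Lima} {Cairo,Lagos,Quito,Sofia}
Cairo–Quito (11): skip — Cairo and Quito already connected.
Lagos–Lima (12): add. Components now {Cairo,Lagos,Lima,Quito,Sofia}
Edges rejected before the tree was complete: 1.

1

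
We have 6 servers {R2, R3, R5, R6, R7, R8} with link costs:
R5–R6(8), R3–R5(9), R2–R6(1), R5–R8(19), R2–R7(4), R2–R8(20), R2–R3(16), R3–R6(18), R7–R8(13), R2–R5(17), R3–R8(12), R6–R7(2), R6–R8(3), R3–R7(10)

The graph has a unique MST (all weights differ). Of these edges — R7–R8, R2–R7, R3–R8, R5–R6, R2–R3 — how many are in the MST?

Kruskal's algorithm — process edges by increasing weight (ties by edge label):
R2–R6 (1): add. Components now {R3} {R5} {R2,R6} {R7} {R8}
R6–R7 (2): add. Components now {R3} {R5} {R2,R6,R7} {R8}
R6–R8 (3): add. Components now {R3} {R5} {R2,R6,R7,R8}
R2–R7 (4): skip — R2 and R7 already connected.
R5–R6 (8): add. Components now {R3} {R2,R5,R6,R7,R8}
R3–R5 (9): add. Components now {R2,R3,R5,R6,R7,R8}
MST edge set: {R2–R6, R6–R7, R6–R8, R5–R6, R3–R5}.
Of the listed edges, {R5–R6} are in the MST → 1.

1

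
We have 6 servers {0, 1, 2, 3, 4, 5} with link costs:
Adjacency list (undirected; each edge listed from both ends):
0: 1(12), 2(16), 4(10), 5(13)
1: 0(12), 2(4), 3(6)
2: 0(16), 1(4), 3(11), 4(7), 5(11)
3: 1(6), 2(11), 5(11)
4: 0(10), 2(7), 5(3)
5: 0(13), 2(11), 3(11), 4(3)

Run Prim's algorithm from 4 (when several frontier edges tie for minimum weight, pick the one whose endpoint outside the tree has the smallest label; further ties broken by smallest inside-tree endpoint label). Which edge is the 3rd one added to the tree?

Prim's algorithm from 4:
Step 1: frontier [4—5 3, 2—4 7, 0—4 10] → take 4—5 (3); add 5.
Step 2: frontier [2—4 7, 0—4 10, 2—5 11, 3—5 11, 0—5 13] → take 2—4 (7); add 2.
Step 3: frontier [1—2 4, 2—3 11, 0—2 16, 0—4 10, 3—5 11, 0—5 13] → take 1—2 (4); add 1.
Step 4: frontier [1—3 6, 0—1 12, 2—3 11, 0—2 16, 0—4 10, 3—5 11, 0—5 13] → take 1—3 (6); add 3.
Step 5: frontier [0—1 12, 0—2 16, 0—4 10, 0—5 13] → take 0—4 (10); add 0.
The 3rd edge added is 1—2.

1-2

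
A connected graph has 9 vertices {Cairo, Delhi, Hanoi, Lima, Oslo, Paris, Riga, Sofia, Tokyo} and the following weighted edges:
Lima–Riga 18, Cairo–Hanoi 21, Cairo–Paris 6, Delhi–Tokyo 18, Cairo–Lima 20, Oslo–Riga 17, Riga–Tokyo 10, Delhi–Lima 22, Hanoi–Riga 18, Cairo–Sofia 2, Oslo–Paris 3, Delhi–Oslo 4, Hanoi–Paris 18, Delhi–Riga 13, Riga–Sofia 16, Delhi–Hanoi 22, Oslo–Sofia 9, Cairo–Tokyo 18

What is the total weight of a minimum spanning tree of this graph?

74

Sort edges by weight, then run Kruskal:
Cairo–Sofia (2): add — endpoints in different components.
Oslo–Paris (3): add — endpoints in different components.
Delhi–Oslo (4): add — endpoints in different components.
Cairo–Paris (6): add — endpoints in different components.
Oslo–Sofia (9): skip — Oslo and Sofia already connected.
Riga–Tokyo (10): add — endpoints in different components.
Delhi–Riga (13): add — endpoints in different components.
Riga–Sofia (16): skip — Riga and Sofia already connected.
Oslo–Riga (17): skip — Riga and Oslo already connected.
Cairo–Tokyo (18): skip — Cairo and Tokyo already connected.
Delhi–Tokyo (18): skip — Delhi and Tokyo already connected.
Hanoi–Paris (18): add — endpoints in different components.
Hanoi–Riga (18): skip — Hanoi and Riga already connected.
Lima–Riga (18): add — endpoints in different components.
MST edges: Cairo–Sofia, Oslo–Paris, Delhi–Oslo, Cairo–Paris, Riga–Tokyo, Delhi–Riga, Hanoi–Paris, Lima–Riga; total weight 2+3+4+6+10+13+18+18 = 74.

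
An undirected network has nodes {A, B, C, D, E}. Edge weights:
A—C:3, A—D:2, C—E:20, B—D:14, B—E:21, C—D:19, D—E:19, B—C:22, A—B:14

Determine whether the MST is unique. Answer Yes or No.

Kruskal: consider edges lightest-first.
A—D (2): add — endpoints in different components.
A—C (3): add — endpoints in different components.
A—B (14): add — endpoints in different components.
B—D (14): skip — B and D already connected.
C—D (19): skip — C and D already connected.
D—E (19): add — endpoints in different components.
Non-tree edge B—D has weight 14, equal to the heaviest edge on its tree cycle — swapping gives another MST of the same weight. Not unique.

No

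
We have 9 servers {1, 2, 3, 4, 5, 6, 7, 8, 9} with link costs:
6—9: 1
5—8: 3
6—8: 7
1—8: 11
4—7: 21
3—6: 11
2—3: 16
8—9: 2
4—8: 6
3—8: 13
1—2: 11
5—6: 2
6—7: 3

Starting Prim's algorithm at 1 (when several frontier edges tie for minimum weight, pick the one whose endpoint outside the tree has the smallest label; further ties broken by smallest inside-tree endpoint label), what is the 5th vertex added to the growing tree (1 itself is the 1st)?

Prim, starting at 1.
Step 1: cheapest edge leaving the tree is 1—2 (11); add 2.
Step 2: cheapest edge leaving the tree is 1—8 (11); add 8.
Step 3: cheapest edge leaving the tree is 8—9 (2); add 9.
Step 4: cheapest edge leaving the tree is 6—9 (1); add 6.
Step 5: cheapest edge leaving the tree is 5—6 (2); add 5.
Step 6: cheapest edge leaving the tree is 6—7 (3); add 7.
Step 7: cheapest edge leaving the tree is 4—8 (6); add 4.
Step 8: cheapest edge leaving the tree is 3—6 (11); add 3.
Vertex order: 1, 2, 8, 9, 6, 5, 7, 4, 3. The 5th vertex is 6.

6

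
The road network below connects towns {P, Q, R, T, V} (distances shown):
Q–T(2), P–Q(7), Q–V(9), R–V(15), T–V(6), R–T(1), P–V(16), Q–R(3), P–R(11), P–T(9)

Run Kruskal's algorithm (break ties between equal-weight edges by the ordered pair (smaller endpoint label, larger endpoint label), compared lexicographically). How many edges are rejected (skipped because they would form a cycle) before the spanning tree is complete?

Kruskal's algorithm — process edges by increasing weight (ties by edge label):
R–T (1): add. Components now {Q} {V} {R,T} {P}
Q–T (2): add. Components now {Q,R,T} {V} {P}
Q–R (3): skip — Q and R already connected.
T–V (6): add. Components now {Q,R,T,V} {P}
P–Q (7): add. Components now {P,Q,R,T,V}
Edges rejected before the tree was complete: 1.

1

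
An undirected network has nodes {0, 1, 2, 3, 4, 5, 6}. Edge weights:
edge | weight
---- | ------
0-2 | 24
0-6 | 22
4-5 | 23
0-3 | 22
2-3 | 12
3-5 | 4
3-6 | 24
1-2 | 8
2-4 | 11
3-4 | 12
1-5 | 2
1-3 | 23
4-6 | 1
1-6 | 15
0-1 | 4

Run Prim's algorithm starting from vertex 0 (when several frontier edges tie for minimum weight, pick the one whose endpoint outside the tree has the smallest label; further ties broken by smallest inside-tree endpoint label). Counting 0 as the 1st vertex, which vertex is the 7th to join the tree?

Prim, starting at 0.
Step 1: cheapest edge leaving the tree is 0-1 (4); add 1.
Step 2: cheapest edge leaving the tree is 1-5 (2); add 5.
Step 3: cheapest edge leaving the tree is 3-5 (4); add 3.
Step 4: cheapest edge leaving the tree is 1-2 (8); add 2.
Step 5: cheapest edge leaving the tree is 2-4 (11); add 4.
Step 6: cheapest edge leaving the tree is 4-6 (1); add 6.
Vertex order: 0, 1, 5, 3, 2, 4, 6. The 7th vertex is 6.

6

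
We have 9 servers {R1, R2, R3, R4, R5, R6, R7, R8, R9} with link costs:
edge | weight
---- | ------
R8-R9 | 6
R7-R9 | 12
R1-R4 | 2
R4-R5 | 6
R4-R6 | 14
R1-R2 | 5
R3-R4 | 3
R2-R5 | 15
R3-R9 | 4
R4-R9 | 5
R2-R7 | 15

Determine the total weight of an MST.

Prim's algorithm from R3:
Step 1: frontier [R3-R4 3, R3-R9 4] → take R3-R4 (3); add R4.
Step 2: frontier [R3-R9 4, R1-R4 2, R4-R9 5, R4-R5 6, R4-R6 14] → take R1-R4 (2); add R1.
Step 3: frontier [R1-R2 5, R3-R9 4, R4-R9 5, R4-R5 6, R4-R6 14] → take R3-R9 (4); add R9.
Step 4: frontier [R1-R2 5, R4-R5 6, R4-R6 14, R8-R9 6, R7-R9 12] → take R1-R2 (5); add R2.
Step 5: frontier [R2-R5 15, R2-R7 15, R4-R5 6, R4-R6 14, R8-R9 6, R7-R9 12] → take R4-R5 (6); add R5.
Step 6: frontier [R2-R7 15, R4-R6 14, R8-R9 6, R7-R9 12] → take R8-R9 (6); add R8.
Step 7: frontier [R2-R7 15, R4-R6 14, R7-R9 12] → take R7-R9 (12); add R7.
Step 8: frontier [R4-R6 14] → take R4-R6 (14); add R6.
MST edges: R3-R4, R1-R4, R3-R9, R1-R2, R4-R5, R8-R9, R7-R9, R4-R6; total weight 3+2+4+5+6+6+12+14 = 52.

52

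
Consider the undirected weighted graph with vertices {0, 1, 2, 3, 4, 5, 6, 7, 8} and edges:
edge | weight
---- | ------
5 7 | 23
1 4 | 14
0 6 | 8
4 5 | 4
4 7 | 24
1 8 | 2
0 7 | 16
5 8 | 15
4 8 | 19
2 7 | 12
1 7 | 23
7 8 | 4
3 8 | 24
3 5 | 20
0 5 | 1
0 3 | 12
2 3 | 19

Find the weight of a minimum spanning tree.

57

Prim's algorithm from 8:
Step 1: cheapest edge leaving the tree is 1 8 (2); add 1.
Step 2: cheapest edge leaving the tree is 7 8 (4); add 7.
Step 3: cheapest edge leaving the tree is 2 7 (12); add 2.
Step 4: cheapest edge leaving the tree is 1 4 (14); add 4.
Step 5: cheapest edge leaving the tree is 4 5 (4); add 5.
Step 6: cheapest edge leaving the tree is 0 5 (1); add 0.
Step 7: cheapest edge leaving the tree is 0 6 (8); add 6.
Step 8: cheapest edge leaving the tree is 0 3 (12); add 3.
MST edges: 1 8, 7 8, 2 7, 1 4, 4 5, 0 5, 0 6, 0 3; total weight 2+4+12+14+4+1+8+12 = 57.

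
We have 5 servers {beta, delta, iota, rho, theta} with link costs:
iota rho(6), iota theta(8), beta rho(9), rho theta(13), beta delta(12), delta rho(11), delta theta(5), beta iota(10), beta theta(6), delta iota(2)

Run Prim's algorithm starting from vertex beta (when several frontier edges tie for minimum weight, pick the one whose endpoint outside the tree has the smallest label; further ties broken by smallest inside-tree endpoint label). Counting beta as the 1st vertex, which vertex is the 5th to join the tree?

rho

Grow the tree from beta using Prim:
Step 1: cheapest edge leaving the tree is beta theta (6); add theta.
Step 2: cheapest edge leaving the tree is delta theta (5); add delta.
Step 3: cheapest edge leaving the tree is delta iota (2); add iota.
Step 4: cheapest edge leaving the tree is iota rho (6); add rho.
Vertex order: beta, theta, delta, iota, rho. The 5th vertex is rho.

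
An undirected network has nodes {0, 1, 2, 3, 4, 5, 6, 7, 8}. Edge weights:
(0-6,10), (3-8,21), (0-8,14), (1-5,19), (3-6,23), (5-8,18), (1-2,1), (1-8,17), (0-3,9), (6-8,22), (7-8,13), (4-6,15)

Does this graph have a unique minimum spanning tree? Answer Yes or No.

Yes

Kruskal: consider edges lightest-first.
1-2 (1): add — endpoints in different components.
0-3 (9): add — endpoints in different components.
0-6 (10): add — endpoints in different components.
7-8 (13): add — endpoints in different components.
0-8 (14): add — endpoints in different components.
4-6 (15): add — endpoints in different components.
1-8 (17): add — endpoints in different components.
5-8 (18): add — endpoints in different components.
Every non-tree edge has weight strictly greater than the heaviest edge on the tree path between its endpoints, so the MST is unique.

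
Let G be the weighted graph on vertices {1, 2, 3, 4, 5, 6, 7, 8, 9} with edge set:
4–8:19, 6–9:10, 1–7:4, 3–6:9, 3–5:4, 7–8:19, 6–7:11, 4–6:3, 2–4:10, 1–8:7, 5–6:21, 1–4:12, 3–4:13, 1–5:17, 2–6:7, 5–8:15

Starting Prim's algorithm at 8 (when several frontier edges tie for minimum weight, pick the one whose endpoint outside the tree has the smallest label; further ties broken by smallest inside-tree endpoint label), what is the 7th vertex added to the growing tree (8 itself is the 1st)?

3

Grow the tree from 8 using Prim:
Step 1: cheapest edge leaving the tree is 1–8 (7); add 1.
Step 2: cheapest edge leaving the tree is 1–7 (4); add 7.
Step 3: cheapest edge leaving the tree is 6–7 (11); add 6.
Step 4: cheapest edge leaving the tree is 4–6 (3); add 4.
Step 5: cheapest edge leaving the tree is 2–6 (7); add 2.
Step 6: cheapest edge leaving the tree is 3–6 (9); add 3.
Step 7: cheapest edge leaving the tree is 3–5 (4); add 5.
Step 8: cheapest edge leaving the tree is 6–9 (10); add 9.
Vertex order: 8, 1, 7, 6, 4, 2, 3, 5, 9. The 7th vertex is 3.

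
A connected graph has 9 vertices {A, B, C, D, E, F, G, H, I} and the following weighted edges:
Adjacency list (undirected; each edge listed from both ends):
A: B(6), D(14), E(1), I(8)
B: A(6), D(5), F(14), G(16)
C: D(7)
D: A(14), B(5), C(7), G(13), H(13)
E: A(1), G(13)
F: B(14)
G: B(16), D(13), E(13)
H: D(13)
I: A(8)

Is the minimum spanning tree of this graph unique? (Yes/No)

Sort edges by weight, then run Kruskal:
A-E (1): add — endpoints in different components.
B-D (5): add — endpoints in different components.
A-B (6): add — endpoints in different components.
C-D (7): add — endpoints in different components.
A-I (8): add — endpoints in different components.
D-G (13): add — endpoints in different components.
D-H (13): add — endpoints in different components.
E-G (13): skip — E and G already connected.
A-D (14): skip — A and D already connected.
B-F (14): add — endpoints in different components.
Non-tree edge E-G has weight 13, equal to the heaviest edge on its tree cycle — swapping gives another MST of the same weight. Not unique.

No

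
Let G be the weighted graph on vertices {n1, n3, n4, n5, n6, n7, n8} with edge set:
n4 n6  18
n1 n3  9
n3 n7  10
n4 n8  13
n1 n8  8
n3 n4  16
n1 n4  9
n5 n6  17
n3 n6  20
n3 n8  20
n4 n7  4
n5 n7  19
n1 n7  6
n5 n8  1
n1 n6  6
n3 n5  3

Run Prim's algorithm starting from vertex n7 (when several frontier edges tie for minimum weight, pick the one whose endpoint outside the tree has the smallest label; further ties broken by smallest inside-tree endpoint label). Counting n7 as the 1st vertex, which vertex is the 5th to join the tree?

Prim's algorithm from n7:
Step 1: cheapest edge leaving the tree is n4 n7 (4); add n4.
Step 2: cheapest edge leaving the tree is n1 n7 (6); add n1.
Step 3: cheapest edge leaving the tree is n1 n6 (6); add n6.
Step 4: cheapest edge leaving the tree is n1 n8 (8); add n8.
Step 5: cheapest edge leaving the tree is n5 n8 (1); add n5.
Step 6: cheapest edge leaving the tree is n3 n5 (3); add n3.
Vertex order: n7, n4, n1, n6, n8, n5, n3. The 5th vertex is n8.

n8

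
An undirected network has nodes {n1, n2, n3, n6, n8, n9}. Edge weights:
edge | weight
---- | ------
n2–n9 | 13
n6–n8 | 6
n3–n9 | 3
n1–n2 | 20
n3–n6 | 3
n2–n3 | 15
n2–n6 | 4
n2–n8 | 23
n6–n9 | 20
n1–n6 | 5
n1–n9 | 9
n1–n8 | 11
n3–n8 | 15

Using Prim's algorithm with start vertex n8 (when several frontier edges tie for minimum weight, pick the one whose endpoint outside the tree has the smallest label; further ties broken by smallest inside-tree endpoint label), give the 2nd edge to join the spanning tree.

n3-n6

Grow the tree from n8 using Prim:
Step 1: cheapest edge leaving the tree is n6–n8 (6); add n6.
Step 2: cheapest edge leaving the tree is n3–n6 (3); add n3.
Step 3: cheapest edge leaving the tree is n3–n9 (3); add n9.
Step 4: cheapest edge leaving the tree is n2–n6 (4); add n2.
Step 5: cheapest edge leaving the tree is n1–n6 (5); add n1.
The 2nd edge added is n3–n6.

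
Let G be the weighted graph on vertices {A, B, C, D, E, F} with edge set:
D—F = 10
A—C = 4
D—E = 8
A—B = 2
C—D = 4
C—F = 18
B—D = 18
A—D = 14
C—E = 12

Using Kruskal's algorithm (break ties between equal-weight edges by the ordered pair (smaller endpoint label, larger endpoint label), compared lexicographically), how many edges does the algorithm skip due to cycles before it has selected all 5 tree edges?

0

Kruskal's algorithm — process edges by increasing weight (ties by edge label):
A—B (2): add — endpoints in different components.
A—C (4): add — endpoints in different components.
C—D (4): add — endpoints in different components.
D—E (8): add — endpoints in different components.
D—F (10): add — endpoints in different components.
Edges rejected before the tree was complete: 0.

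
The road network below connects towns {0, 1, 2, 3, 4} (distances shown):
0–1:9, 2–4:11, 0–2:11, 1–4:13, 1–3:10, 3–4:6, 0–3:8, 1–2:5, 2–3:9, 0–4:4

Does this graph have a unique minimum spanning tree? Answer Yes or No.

Sort edges by weight, then run Kruskal:
0–4 (4): add — endpoints in different components.
1–2 (5): add — endpoints in different components.
3–4 (6): add — endpoints in different components.
0–3 (8): skip — 0 and 3 already connected.
0–1 (9): add — endpoints in different components.
Non-tree edge 2–3 has weight 9, equal to the heaviest edge on its tree cycle — swapping gives another MST of the same weight. Not unique.

No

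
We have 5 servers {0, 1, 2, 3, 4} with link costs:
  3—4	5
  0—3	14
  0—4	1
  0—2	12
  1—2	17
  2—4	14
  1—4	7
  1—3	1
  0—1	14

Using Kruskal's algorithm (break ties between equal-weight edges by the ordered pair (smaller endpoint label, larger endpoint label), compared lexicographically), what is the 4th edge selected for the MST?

Sort edges by weight, then run Kruskal:
0—4 (1): add — endpoints in different components.
1—3 (1): add — endpoints in different components.
3—4 (5): add — endpoints in different components.
1—4 (7): skip — 1 and 4 already connected.
0—2 (12): add — endpoints in different components.
The 4th edge added is 0—2.

0-2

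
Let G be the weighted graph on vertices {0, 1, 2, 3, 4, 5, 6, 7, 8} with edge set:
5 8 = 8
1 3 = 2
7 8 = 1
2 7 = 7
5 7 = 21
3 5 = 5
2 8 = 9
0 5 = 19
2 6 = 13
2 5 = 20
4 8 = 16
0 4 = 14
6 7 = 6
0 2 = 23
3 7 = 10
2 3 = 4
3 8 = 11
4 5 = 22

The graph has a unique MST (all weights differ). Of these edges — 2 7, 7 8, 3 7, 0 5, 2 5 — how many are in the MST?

Kruskal's algorithm — process edges by increasing weight (ties by edge label):
7 8 (1): add — endpoints in different components.
1 3 (2): add — endpoints in different components.
2 3 (4): add — endpoints in different components.
3 5 (5): add — endpoints in different components.
6 7 (6): add — endpoints in different components.
2 7 (7): add — endpoints in different components.
5 8 (8): skip — 5 and 8 already connected.
2 8 (9): skip — 2 and 8 already connected.
3 7 (10): skip — 3 and 7 already connected.
3 8 (11): skip — 3 and 8 already connected.
2 6 (13): skip — 2 and 6 already connected.
0 4 (14): add — endpoints in different components.
4 8 (16): add — endpoints in different components.
MST edge set: {7 8, 1 3, 2 3, 3 5, 6 7, 2 7, 0 4, 4 8}.
Of the listed edges, {2 7, 7 8} are in the MST → 2.

2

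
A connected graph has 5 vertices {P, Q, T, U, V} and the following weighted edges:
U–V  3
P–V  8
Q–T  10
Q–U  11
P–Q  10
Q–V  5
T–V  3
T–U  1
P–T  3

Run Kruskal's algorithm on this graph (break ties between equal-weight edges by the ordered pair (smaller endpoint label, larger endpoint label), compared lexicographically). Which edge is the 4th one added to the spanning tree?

Sort edges by weight, then run Kruskal:
T–U (1): add — endpoints in different components.
P–T (3): add — endpoints in different components.
T–V (3): add — endpoints in different components.
U–V (3): skip — U and V already connected.
Q–V (5): add — endpoints in different components.
The 4th edge added is Q–V.

Q-V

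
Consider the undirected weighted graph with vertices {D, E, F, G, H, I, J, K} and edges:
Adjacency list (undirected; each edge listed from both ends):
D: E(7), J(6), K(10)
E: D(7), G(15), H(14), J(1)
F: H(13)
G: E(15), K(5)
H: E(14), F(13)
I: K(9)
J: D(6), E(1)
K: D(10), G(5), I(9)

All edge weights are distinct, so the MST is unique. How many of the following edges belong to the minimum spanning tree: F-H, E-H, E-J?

3

Sort edges by weight, then run Kruskal:
E-J (1): add — endpoints in different components.
G-K (5): add — endpoints in different components.
D-J (6): add — endpoints in different components.
D-E (7): skip — D and E already connected.
I-K (9): add — endpoints in different components.
D-K (10): add — endpoints in different components.
F-H (13): add — endpoints in different components.
E-H (14): add — endpoints in different components.
MST edge set: {E-J, G-K, D-J, I-K, D-K, F-H, E-H}.
Of the listed edges, {F-H, E-H, E-J} are in the MST → 3.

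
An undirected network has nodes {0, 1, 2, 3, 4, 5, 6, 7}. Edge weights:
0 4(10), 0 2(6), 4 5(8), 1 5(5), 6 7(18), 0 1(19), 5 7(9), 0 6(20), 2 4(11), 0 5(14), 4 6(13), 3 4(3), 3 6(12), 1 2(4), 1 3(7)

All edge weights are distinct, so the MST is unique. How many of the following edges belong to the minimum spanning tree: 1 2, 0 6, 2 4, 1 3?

2

Kruskal: consider edges lightest-first.
3 4 (3): add — endpoints in different components.
1 2 (4): add — endpoints in different components.
1 5 (5): add — endpoints in different components.
0 2 (6): add — endpoints in different components.
1 3 (7): add — endpoints in different components.
4 5 (8): skip — 4 and 5 already connected.
5 7 (9): add — endpoints in different components.
0 4 (10): skip — 0 and 4 already connected.
2 4 (11): skip — 2 and 4 already connected.
3 6 (12): add — endpoints in different components.
MST edge set: {3 4, 1 2, 1 5, 0 2, 1 3, 5 7, 3 6}.
Of the listed edges, {1 2, 1 3} are in the MST → 2.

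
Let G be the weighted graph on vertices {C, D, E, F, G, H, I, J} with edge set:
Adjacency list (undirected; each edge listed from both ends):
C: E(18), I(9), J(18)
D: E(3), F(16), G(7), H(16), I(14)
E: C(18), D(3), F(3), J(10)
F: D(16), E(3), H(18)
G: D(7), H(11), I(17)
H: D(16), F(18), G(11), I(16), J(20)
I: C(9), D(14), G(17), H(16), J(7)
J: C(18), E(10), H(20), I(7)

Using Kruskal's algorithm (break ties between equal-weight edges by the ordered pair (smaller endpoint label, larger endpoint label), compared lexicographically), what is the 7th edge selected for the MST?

Sort edges by weight, then run Kruskal:
D E (3): add — endpoints in different components.
E F (3): add — endpoints in different components.
D G (7): add — endpoints in different components.
I J (7): add — endpoints in different components.
C I (9): add — endpoints in different components.
E J (10): add — endpoints in different components.
G H (11): add — endpoints in different components.
The 7th edge added is G H.

G-H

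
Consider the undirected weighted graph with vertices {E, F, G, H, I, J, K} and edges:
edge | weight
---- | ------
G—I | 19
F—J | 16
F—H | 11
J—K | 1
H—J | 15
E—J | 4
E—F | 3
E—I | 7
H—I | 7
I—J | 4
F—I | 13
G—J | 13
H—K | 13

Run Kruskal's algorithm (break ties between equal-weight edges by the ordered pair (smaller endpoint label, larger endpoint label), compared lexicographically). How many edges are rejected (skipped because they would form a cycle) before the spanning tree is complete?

3

Kruskal: consider edges lightest-first.
J—K (1): add — endpoints in different components.
E—F (3): add — endpoints in different components.
E—J (4): add — endpoints in different components.
I—J (4): add — endpoints in different components.
E—I (7): skip — E and I already connected.
H—I (7): add — endpoints in different components.
F—H (11): skip — F and H already connected.
F—I (13): skip — F and I already connected.
G—J (13): add — endpoints in different components.
Edges rejected before the tree was complete: 3.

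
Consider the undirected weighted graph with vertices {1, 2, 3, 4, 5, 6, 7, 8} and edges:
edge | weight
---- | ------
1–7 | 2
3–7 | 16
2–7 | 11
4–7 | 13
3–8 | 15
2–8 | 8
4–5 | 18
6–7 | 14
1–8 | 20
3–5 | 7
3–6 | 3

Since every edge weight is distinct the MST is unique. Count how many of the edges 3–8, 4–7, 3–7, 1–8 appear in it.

Kruskal's algorithm — process edges by increasing weight (ties by edge label):
1–7 (2): add — endpoints in different components.
3–6 (3): add — endpoints in different components.
3–5 (7): add — endpoints in different components.
2–8 (8): add — endpoints in different components.
2–7 (11): add — endpoints in different components.
4–7 (13): add — endpoints in different components.
6–7 (14): add — endpoints in different components.
MST edge set: {1–7, 3–6, 3–5, 2–8, 2–7, 4–7, 6–7}.
Of the listed edges, {4–7} are in the MST → 1.

1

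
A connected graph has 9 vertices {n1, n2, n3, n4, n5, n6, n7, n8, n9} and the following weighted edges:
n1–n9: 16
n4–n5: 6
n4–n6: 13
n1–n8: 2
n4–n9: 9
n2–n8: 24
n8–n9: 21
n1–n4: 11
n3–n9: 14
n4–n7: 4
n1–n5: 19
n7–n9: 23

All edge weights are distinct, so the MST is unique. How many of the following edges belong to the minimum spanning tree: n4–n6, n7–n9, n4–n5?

Sort edges by weight, then run Kruskal:
n1–n8 (2): add — endpoints in different components.
n4–n7 (4): add — endpoints in different components.
n4–n5 (6): add — endpoints in different components.
n4–n9 (9): add — endpoints in different components.
n1–n4 (11): add — endpoints in different components.
n4–n6 (13): add — endpoints in different components.
n3–n9 (14): add — endpoints in different components.
n1–n9 (16): skip — n1 and n9 already connected.
n1–n5 (19): skip — n1 and n5 already connected.
n8–n9 (21): skip — n8 and n9 already connected.
n7–n9 (23): skip — n7 and n9 already connected.
n2–n8 (24): add — endpoints in different components.
MST edge set: {n1–n8, n4–n7, n4–n5, n4–n9, n1–n4, n4–n6, n3–n9, n2–n8}.
Of the listed edges, {n4–n6, n4–n5} are in the MST → 2.

2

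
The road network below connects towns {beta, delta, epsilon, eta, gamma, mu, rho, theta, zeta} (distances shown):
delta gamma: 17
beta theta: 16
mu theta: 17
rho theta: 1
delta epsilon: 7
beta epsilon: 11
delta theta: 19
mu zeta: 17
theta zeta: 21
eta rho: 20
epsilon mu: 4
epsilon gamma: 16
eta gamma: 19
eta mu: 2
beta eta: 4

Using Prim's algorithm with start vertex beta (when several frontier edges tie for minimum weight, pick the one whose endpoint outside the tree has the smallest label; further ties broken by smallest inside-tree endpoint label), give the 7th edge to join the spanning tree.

Prim, starting at beta.
Step 1: cheapest edge leaving the tree is beta eta (4); add eta.
Step 2: cheapest edge leaving the tree is eta mu (2); add mu.
Step 3: cheapest edge leaving the tree is epsilon mu (4); add epsilon.
Step 4: cheapest edge leaving the tree is delta epsilon (7); add delta.
Step 5: cheapest edge leaving the tree is epsilon gamma (16); add gamma.
Step 6: cheapest edge leaving the tree is beta theta (16); add theta.
Step 7: cheapest edge leaving the tree is rho theta (1); add rho.
Step 8: cheapest edge leaving the tree is mu zeta (17); add zeta.
The 7th edge added is rho theta.

rho-theta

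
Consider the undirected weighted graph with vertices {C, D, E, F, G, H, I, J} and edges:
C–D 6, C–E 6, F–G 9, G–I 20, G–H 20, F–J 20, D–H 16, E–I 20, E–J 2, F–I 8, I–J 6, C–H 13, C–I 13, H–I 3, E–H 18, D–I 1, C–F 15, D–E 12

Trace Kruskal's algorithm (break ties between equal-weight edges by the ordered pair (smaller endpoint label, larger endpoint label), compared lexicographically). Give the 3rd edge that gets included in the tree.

H-I

Kruskal's algorithm — process edges by increasing weight (ties by edge label):
D–I (1): add — endpoints in different components.
E–J (2): add — endpoints in different components.
H–I (3): add — endpoints in different components.
C–D (6): add — endpoints in different components.
C–E (6): add — endpoints in different components.
I–J (6): skip — I and J already connected.
F–I (8): add — endpoints in different components.
F–G (9): add — endpoints in different components.
The 3rd edge added is H–I.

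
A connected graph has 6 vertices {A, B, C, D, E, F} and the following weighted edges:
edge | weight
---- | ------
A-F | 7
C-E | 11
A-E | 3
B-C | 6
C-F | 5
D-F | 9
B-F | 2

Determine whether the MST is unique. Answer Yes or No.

Yes

Kruskal's algorithm — process edges by increasing weight (ties by edge label):
B-F (2): add — endpoints in different components.
A-E (3): add — endpoints in different components.
C-F (5): add — endpoints in different components.
B-C (6): skip — B and C already connected.
A-F (7): add — endpoints in different components.
D-F (9): add — endpoints in different components.
Every non-tree edge has weight strictly greater than the heaviest edge on the tree path between its endpoints, so the MST is unique.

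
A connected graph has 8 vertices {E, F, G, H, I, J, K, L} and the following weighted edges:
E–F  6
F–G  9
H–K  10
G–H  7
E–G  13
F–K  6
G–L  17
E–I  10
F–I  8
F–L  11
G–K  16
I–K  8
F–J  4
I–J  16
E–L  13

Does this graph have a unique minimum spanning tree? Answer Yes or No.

No

Kruskal's algorithm — process edges by increasing weight (ties by edge label):
F–J (4): add — endpoints in different components.
E–F (6): add — endpoints in different components.
F–K (6): add — endpoints in different components.
G–H (7): add — endpoints in different components.
F–I (8): add — endpoints in different components.
I–K (8): skip — I and K already connected.
F–G (9): add — endpoints in different components.
E–I (10): skip — E and I already connected.
H–K (10): skip — H and K already connected.
F–L (11): add — endpoints in different components.
Non-tree edge I–K has weight 8, equal to the heaviest edge on its tree cycle — swapping gives another MST of the same weight. Not unique.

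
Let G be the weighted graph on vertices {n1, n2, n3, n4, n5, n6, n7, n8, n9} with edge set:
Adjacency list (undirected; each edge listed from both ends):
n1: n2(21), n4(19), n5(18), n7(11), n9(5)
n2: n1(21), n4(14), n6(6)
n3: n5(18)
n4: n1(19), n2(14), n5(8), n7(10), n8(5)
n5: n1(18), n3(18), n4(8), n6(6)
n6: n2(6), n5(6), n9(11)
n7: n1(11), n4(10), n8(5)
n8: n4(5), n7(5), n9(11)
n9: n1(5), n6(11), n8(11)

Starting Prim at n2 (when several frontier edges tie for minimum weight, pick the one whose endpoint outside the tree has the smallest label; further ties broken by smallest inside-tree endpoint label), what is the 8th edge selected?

n3-n5

Prim, starting at n2.
Step 1: cheapest edge leaving the tree is n2–n6 (6); add n6.
Step 2: cheapest edge leaving the tree is n5–n6 (6); add n5.
Step 3: cheapest edge leaving the tree is n4–n5 (8); add n4.
Step 4: cheapest edge leaving the tree is n4–n8 (5); add n8.
Step 5: cheapest edge leaving the tree is n7–n8 (5); add n7.
Step 6: cheapest edge leaving the tree is n1–n7 (11); add n1.
Step 7: cheapest edge leaving the tree is n1–n9 (5); add n9.
Step 8: cheapest edge leaving the tree is n3–n5 (18); add n3.
The 8th edge added is n3–n5.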